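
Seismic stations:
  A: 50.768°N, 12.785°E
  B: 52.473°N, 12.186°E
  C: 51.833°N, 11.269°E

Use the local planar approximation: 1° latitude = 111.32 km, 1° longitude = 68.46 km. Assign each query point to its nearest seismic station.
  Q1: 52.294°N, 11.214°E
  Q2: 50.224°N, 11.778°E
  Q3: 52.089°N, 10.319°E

Q1 at 52.294°N, 11.214°E:
  A: √((-1.526·111.32)² + (1.571·68.46)²) = √(28857.28460 + 11567.14447) = 201.058 km
  B: √((0.179·111.32)² + (0.972·68.46)²) = √(397.05663 + 4427.98682) = 69.463 km
  C: √((-0.461·111.32)² + (0.055·68.46)²) = √(2633.59049 + 14.17748) = 51.456 km
  → nearest: C (51.456 km)
Q2 at 50.224°N, 11.778°E:
  A: √((0.544·111.32)² + (1.007·68.46)²) = √(3667.28105 + 4752.61605) = 91.760 km
  B: √((2.249·111.32)² + (0.408·68.46)²) = √(62679.46865 + 780.17875) = 251.912 km
  C: √((1.609·111.32)² + (-0.509·68.46)²) = √(32081.78201 + 1214.25347) = 182.472 km
  → nearest: A (91.760 km)
Q3 at 52.089°N, 10.319°E:
  A: √((-1.321·111.32)² + (2.466·68.46)²) = √(21624.79657 + 28500.98924) = 223.888 km
  B: √((0.384·111.32)² + (1.867·68.46)²) = √(1827.29575 + 16336.62821) = 134.774 km
  C: √((-0.256·111.32)² + (0.950·68.46)²) = √(812.13144 + 4229.81137) = 71.007 km
  → nearest: C (71.007 km)

Q1→C; Q2→A; Q3→C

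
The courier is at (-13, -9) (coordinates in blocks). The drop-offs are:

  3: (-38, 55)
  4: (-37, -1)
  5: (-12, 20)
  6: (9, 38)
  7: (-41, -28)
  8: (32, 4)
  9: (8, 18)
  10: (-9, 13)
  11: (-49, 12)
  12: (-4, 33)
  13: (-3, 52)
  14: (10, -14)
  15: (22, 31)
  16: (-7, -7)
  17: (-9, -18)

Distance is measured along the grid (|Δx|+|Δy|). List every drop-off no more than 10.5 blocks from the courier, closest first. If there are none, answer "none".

16

Distances from (-13, -9):
3: 89 blocks
4: 32 blocks
5: 30 blocks
6: 69 blocks
7: 47 blocks
8: 58 blocks
9: 48 blocks
10: 26 blocks
11: 57 blocks
12: 51 blocks
13: 71 blocks
14: 28 blocks
15: 75 blocks
16: 8 blocks
17: 13 blocks
Threshold 10.5 blocks: 16 (8 blocks) is within range.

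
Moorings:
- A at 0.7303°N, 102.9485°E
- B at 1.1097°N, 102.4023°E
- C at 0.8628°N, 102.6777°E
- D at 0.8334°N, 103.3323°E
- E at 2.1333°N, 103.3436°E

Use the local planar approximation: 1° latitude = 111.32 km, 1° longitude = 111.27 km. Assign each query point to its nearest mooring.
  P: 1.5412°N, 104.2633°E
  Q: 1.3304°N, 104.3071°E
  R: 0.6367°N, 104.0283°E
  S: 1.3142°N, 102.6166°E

P at 1.5412°N, 104.2633°E:
  A: √((-0.8109·111.32)² + (-1.3148·111.27)²) = √(8148.562410 + 21403.045114) = 171.9058 km
  B: √((-0.4315·111.32)² + (-1.8610·111.27)²) = √(2307.320876 + 42879.421978) = 212.5717 km
  C: √((-0.6784·111.32)² + (-1.5856·111.27)²) = √(5703.193068 + 31127.443276) = 191.9131 km
  D: √((-0.7078·111.32)² + (-0.9310·111.27)²) = √(6208.225909 + 10731.379122) = 130.1522 km
  E: √((0.5921·111.32)² + (-0.9197·111.27)²) = √(4344.467148 + 10472.456114) = 121.7248 km
  → nearest: E (121.7248 km)
Q at 1.3304°N, 104.3071°E:
  A: √((-0.6001·111.32)² + (-1.3586·111.27)²) = √(4462.658445 + 22852.798830) = 165.2739 km
  B: √((-0.2207·111.32)² + (-1.9048·111.27)²) = √(603.602544 + 44921.571503) = 213.3663 km
  C: √((-0.4676·111.32)² + (-1.6294·111.27)²) = √(2709.538962 + 32870.900370) = 188.6278 km
  D: √((-0.4970·111.32)² + (-0.9748·111.27)²) = √(3060.970702 + 11764.872288) = 121.7614 km
  E: √((0.8029·111.32)² + (-0.9635·111.27)²) = √(7988.574895 + 11493.693563) = 139.5789 km
  → nearest: D (121.7614 km)
R at 0.6367°N, 104.0283°E:
  A: √((0.0936·111.32)² + (-1.0798·111.27)²) = √(108.567064 + 14435.865344) = 120.6003 km
  B: √((0.4730·111.32)² + (-1.6260·111.27)²) = √(2772.481627 + 32733.862862) = 188.4313 km
  C: √((0.2261·111.32)² + (-1.3506·111.27)²) = √(633.501314 + 22584.457708) = 152.3744 km
  D: √((0.1967·111.32)² + (-0.6960·111.27)²) = √(479.463018 + 5997.560745) = 80.4800 km
  E: √((1.4966·111.32)² + (-0.6847·111.27)²) = √(27756.063801 + 5804.393296) = 183.1951 km
  → nearest: D (80.4800 km)
S at 1.3142°N, 102.6166°E:
  A: √((-0.5839·111.32)² + (0.3319·111.27)²) = √(4224.967240 + 1363.862790) = 74.7585 km
  B: √((-0.2045·111.32)² + (-0.2143·111.27)²) = √(518.242493 + 568.591703) = 32.9672 km
  C: √((-0.4514·111.32)² + (0.0611·111.27)²) = √(2525.047224 + 46.220921) = 50.7077 km
  D: √((-0.4808·111.32)² + (0.7157·111.27)²) = √(2864.674705 + 6341.882780) = 95.9508 km
  E: √((0.8191·111.32)² + (0.7270·111.27)²) = √(8314.195785 + 6543.724367) = 121.8931 km
  → nearest: B (32.9672 km)

P→E; Q→D; R→D; S→B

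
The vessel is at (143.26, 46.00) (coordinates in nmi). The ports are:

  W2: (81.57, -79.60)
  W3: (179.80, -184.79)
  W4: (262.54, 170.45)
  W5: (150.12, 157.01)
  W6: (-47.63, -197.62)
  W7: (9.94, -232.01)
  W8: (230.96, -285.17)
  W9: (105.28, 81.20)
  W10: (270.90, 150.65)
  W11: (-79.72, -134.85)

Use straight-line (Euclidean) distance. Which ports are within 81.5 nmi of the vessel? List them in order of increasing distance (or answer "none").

Distances from (143.26, 46.00):
W2: 139.93 nmi
W3: 233.66 nmi
W4: 172.38 nmi
W5: 111.22 nmi
W6: 309.50 nmi
W7: 308.32 nmi
W8: 342.59 nmi
W9: 51.78 nmi
W10: 165.06 nmi
W11: 287.10 nmi
Threshold 81.5 nmi: W9 (51.78 nmi) is within range.

W9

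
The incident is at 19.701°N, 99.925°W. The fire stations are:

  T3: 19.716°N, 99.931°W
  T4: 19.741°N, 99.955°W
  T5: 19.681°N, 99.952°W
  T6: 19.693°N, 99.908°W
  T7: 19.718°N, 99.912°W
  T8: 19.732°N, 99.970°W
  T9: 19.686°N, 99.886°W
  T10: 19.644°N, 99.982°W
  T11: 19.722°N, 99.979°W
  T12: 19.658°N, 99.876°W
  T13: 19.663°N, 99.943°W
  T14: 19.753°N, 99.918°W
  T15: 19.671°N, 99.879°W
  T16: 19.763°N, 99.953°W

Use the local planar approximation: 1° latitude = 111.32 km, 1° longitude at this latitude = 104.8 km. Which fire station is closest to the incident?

Distances from 19.701°N, 99.925°W:
T3: √((0.015·111.32)² + (-0.006·104.8)²) = √(2.78823 + 0.39539) = 1.784 km
T4: √((0.040·111.32)² + (-0.030·104.8)²) = √(19.82743 + 9.88474) = 5.451 km
T5: √((-0.020·111.32)² + (-0.027·104.8)²) = √(4.95686 + 8.00664) = 3.600 km
T6: √((-0.008·111.32)² + (0.017·104.8)²) = √(0.79310 + 3.17410) = 1.992 km
T7: √((0.017·111.32)² + (0.013·104.8)²) = √(3.58133 + 1.85613) = 2.332 km
T8: √((0.031·111.32)² + (-0.045·104.8)²) = √(11.90885 + 22.24066) = 5.844 km
T9: √((-0.015·111.32)² + (0.039·104.8)²) = √(2.78823 + 16.70520) = 4.415 km
T10: √((-0.057·111.32)² + (-0.057·104.8)²) = √(40.26207 + 35.68390) = 8.715 km
T11: √((0.021·111.32)² + (-0.054·104.8)²) = √(5.46493 + 32.02654) = 6.123 km
T12: √((-0.043·111.32)² + (0.049·104.8)²) = √(22.91307 + 26.37028) = 7.020 km
T13: √((-0.038·111.32)² + (-0.018·104.8)²) = √(17.89425 + 3.55850) = 4.632 km
T14: √((0.052·111.32)² + (0.007·104.8)²) = √(33.50835 + 0.53817) = 5.835 km
T15: √((-0.030·111.32)² + (0.046·104.8)²) = √(11.15293 + 23.24011) = 5.865 km
T16: √((0.062·111.32)² + (-0.028·104.8)²) = √(47.63540 + 8.61070) = 7.500 km
Minimum: T3 at 1.784 km.

T3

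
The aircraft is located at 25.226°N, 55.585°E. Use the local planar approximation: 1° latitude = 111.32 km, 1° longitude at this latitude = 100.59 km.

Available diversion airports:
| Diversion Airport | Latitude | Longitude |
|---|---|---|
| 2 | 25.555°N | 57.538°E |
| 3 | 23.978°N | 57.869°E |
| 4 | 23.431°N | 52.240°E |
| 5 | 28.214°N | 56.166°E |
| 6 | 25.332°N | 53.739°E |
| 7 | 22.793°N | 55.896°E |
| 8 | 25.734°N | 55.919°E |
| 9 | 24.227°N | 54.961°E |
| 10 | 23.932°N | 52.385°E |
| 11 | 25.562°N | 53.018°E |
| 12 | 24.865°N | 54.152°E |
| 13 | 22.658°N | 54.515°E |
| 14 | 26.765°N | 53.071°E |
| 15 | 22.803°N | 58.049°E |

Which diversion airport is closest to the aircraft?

Distances from 25.226°N, 55.585°E:
2: √((0.329·111.32)² + (1.953·100.59)²) = √(1341.33789 + 38593.49439) = 199.837 km
3: √((-1.248·111.32)² + (2.284·100.59)²) = √(19300.81136 + 52783.94133) = 268.486 km
4: √((-1.795·111.32)² + (-3.345·100.59)²) = √(39927.79262 + 113214.44985) = 391.334 km
5: √((2.988·111.32)² + (0.581·100.59)²) = √(110638.83182 + 3415.55970) = 337.719 km
6: √((0.106·111.32)² + (-1.846·100.59)²) = √(139.23811 + 34480.45671) = 186.064 km
7: √((-2.433·111.32)² + (0.311·100.59)²) = √(73355.15062 + 978.65675) = 272.642 km
8: √((0.508·111.32)² + (0.334·100.59)²) = √(3197.96584 + 1128.76244) = 65.778 km
9: √((-0.999·111.32)² + (-0.624·100.59)²) = √(12367.37051 + 3939.84191) = 127.700 km
10: √((-1.294·111.32)² + (-3.200·100.59)²) = √(20749.84935 + 103611.88454) = 352.650 km
11: √((0.336·111.32)² + (-2.567·100.59)²) = √(1399.02331 + 66674.74350) = 260.909 km
12: √((-0.361·111.32)² + (-1.433·100.59)²) = √(1614.95639 + 20777.91652) = 149.642 km
13: √((-2.568·111.32)² + (-1.070·100.59)²) = √(81721.51968 + 11584.49674) = 305.460 km
14: √((1.539·111.32)² + (-2.514·100.59)²) = √(29351.04951 + 63949.94319) = 305.452 km
15: √((-2.423·111.32)² + (2.464·100.59)²) = √(72753.38819 + 61431.48635) = 366.313 km
Minimum: 8 at 65.778 km.

8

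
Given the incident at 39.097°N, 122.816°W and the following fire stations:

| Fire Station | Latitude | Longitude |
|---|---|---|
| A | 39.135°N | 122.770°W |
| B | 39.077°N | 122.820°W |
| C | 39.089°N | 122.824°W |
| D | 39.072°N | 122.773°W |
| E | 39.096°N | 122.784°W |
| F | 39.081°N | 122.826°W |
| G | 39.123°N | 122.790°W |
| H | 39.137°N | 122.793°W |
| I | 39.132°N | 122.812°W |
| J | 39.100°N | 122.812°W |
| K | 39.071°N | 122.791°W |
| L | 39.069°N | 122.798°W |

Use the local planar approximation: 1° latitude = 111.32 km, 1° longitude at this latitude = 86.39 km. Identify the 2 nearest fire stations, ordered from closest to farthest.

Distances from 39.097°N, 122.816°W:
A: √((0.038·111.32)² + (0.046·86.39)²) = √(17.89425 + 15.79220) = 5.804 km
B: √((-0.020·111.32)² + (-0.004·86.39)²) = √(4.95686 + 0.11941) = 2.253 km
C: √((-0.008·111.32)² + (-0.008·86.39)²) = √(0.79310 + 0.47765) = 1.127 km
D: √((-0.025·111.32)² + (0.043·86.39)²) = √(7.74509 + 13.79952) = 4.642 km
E: √((-0.001·111.32)² + (0.032·86.39)²) = √(0.01239 + 7.64235) = 2.767 km
F: √((-0.016·111.32)² + (-0.010·86.39)²) = √(3.17239 + 0.74632) = 1.980 km
G: √((0.026·111.32)² + (0.026·86.39)²) = √(8.37709 + 5.04514) = 3.664 km
H: √((0.040·111.32)² + (0.023·86.39)²) = √(19.82743 + 3.94805) = 4.876 km
I: √((0.035·111.32)² + (0.004·86.39)²) = √(15.18037 + 0.11941) = 3.911 km
J: √((0.003·111.32)² + (0.004·86.39)²) = √(0.11153 + 0.11941) = 0.481 km
K: √((-0.026·111.32)² + (0.025·86.39)²) = √(8.37709 + 4.66452) = 3.611 km
L: √((-0.028·111.32)² + (0.018·86.39)²) = √(9.71544 + 2.41809) = 3.483 km
Sorted: J (0.481 km) < C (1.127 km) < F (1.980 km) < B (2.253 km) < …

J, C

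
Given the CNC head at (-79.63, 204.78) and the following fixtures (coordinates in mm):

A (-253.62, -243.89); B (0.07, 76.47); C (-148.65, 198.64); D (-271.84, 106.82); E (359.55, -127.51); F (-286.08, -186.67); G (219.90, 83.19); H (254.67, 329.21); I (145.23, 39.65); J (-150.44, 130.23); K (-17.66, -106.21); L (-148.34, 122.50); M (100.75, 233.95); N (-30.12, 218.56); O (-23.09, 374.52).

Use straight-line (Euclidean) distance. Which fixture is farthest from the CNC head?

E

Distances from (-79.63, 204.78):
A: √((-173.99)² + (-448.67)²) = √(30272.5201 + 201304.7689) = 481.22 mm
B: √((79.70)² + (-128.31)²) = √(6352.0900 + 16463.4561) = 151.05 mm
C: √((-69.02)² + (-6.14)²) = √(4763.7604 + 37.6996) = 69.29 mm
D: √((-192.21)² + (-97.96)²) = √(36944.6841 + 9596.1616) = 215.73 mm
E: √((439.18)² + (-332.29)²) = √(192879.0724 + 110416.6441) = 550.72 mm
F: √((-206.45)² + (-391.45)²) = √(42621.6025 + 153233.1025) = 442.55 mm
G: √((299.53)² + (-121.59)²) = √(89718.2209 + 14784.1281) = 323.27 mm
H: √((334.30)² + (124.43)²) = √(111756.4900 + 15482.8249) = 356.71 mm
I: √((224.86)² + (-165.13)²) = √(50562.0196 + 27267.9169) = 278.98 mm
J: √((-70.81)² + (-74.55)²) = √(5014.0561 + 5557.7025) = 102.82 mm
K: √((61.97)² + (-310.99)²) = √(3840.2809 + 96714.7801) = 317.10 mm
L: √((-68.71)² + (-82.28)²) = √(4721.0641 + 6769.9984) = 107.20 mm
M: √((180.38)² + (29.17)²) = √(32536.9444 + 850.8889) = 182.72 mm
N: √((49.51)² + (13.78)²) = √(2451.2401 + 189.8884) = 51.39 mm
O: √((56.54)² + (169.74)²) = √(3196.7716 + 28811.6676) = 178.91 mm
Maximum: E at 550.72 mm.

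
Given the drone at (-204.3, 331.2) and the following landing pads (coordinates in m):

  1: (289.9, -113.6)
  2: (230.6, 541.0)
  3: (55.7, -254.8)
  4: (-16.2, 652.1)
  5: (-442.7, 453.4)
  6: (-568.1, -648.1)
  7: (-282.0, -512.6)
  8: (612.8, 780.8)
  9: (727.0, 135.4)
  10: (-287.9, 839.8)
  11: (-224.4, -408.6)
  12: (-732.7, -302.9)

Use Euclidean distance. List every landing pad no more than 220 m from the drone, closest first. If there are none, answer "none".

Distances from (-204.3, 331.2):
1: √((494.2)² + (-444.8)²) = √(244233.640 + 197847.040) = 664.9 m
2: √((434.9)² + (209.8)²) = √(189138.010 + 44016.040) = 482.9 m
3: √((260.0)² + (-586.0)²) = √(67600.000 + 343396.000) = 641.1 m
4: √((188.1)² + (320.9)²) = √(35381.610 + 102976.810) = 372.0 m
5: √((-238.4)² + (122.2)²) = √(56834.560 + 14932.840) = 267.9 m
6: √((-363.8)² + (-979.3)²) = √(132350.440 + 959028.490) = 1044.7 m
7: √((-77.7)² + (-843.8)²) = √(6037.290 + 711998.440) = 847.4 m
8: √((817.1)² + (449.6)²) = √(667652.410 + 202140.160) = 932.6 m
9: √((931.3)² + (-195.8)²) = √(867319.690 + 38337.640) = 951.7 m
10: √((-83.6)² + (508.6)²) = √(6988.960 + 258673.960) = 515.4 m
11: √((-20.1)² + (-739.8)²) = √(404.010 + 547304.040) = 740.1 m
12: √((-528.4)² + (-634.1)²) = √(279206.560 + 402082.810) = 825.4 m
Threshold 220 m: none within range.

none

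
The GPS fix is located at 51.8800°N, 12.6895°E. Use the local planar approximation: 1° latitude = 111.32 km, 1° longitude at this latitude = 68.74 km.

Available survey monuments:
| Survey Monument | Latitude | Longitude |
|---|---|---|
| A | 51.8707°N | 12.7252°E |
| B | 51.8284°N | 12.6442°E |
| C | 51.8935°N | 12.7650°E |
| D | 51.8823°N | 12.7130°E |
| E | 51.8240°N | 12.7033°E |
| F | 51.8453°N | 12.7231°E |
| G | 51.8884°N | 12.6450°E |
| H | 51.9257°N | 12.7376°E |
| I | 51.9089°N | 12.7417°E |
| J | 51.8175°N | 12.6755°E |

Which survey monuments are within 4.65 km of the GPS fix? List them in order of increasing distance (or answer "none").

D, A, G, F

Distances from 51.8800°N, 12.6895°E:
A: 2.6635 km
B: 6.5339 km
C: 5.4031 km
D: 1.6356 km
E: 6.3057 km
F: 4.5006 km
G: 3.1987 km
H: 6.0674 km
I: 4.8193 km
J: 7.0237 km
Threshold 4.65 km: D (1.6356 km), A (2.6635 km), G (3.1987 km), F (4.5006 km) are within range.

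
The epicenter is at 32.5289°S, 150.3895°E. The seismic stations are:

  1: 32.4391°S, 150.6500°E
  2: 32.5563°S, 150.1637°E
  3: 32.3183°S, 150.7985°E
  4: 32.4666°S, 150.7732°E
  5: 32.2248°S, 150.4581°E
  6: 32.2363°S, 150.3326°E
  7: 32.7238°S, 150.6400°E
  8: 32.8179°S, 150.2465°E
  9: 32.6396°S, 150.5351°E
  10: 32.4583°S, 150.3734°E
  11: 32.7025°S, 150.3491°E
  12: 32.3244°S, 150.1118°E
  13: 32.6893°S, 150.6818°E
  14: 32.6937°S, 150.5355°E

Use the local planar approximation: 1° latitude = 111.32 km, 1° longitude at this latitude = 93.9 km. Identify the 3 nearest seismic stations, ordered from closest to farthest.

10, 9, 11

Distances from 32.5289°S, 150.3895°E:
1: √((0.0898·111.32)² + (0.2605·93.9)²) = √(99.930732 + 598.338075) = 26.4248 km
2: √((-0.0274·111.32)² + (-0.2258·93.9)²) = √(9.303525 + 449.551095) = 21.4209 km
3: √((0.2106·111.32)² + (0.4090·93.9)²) = √(549.620761 + 1474.951706) = 44.9952 km
4: √((0.0623·111.32)² + (0.3837·93.9)²) = √(48.097498 + 1298.119826) = 36.6908 km
5: √((0.3041·111.32)² + (0.0686·93.9)²) = √(1145.985798 + 41.493438) = 34.4598 km
6: √((0.2926·111.32)² + (-0.0569·93.9)²) = √(1060.950297 + 28.546687) = 33.0075 km
7: √((-0.1949·111.32)² + (0.2505·93.9)²) = √(470.728045 + 553.282132) = 32.0002 km
8: √((-0.2890·111.32)² + (-0.1430·93.9)²) = √(1035.004125 + 180.303127) = 34.8613 km
9: √((-0.1107·111.32)² + (0.1456·93.9)²) = √(151.859385 + 186.919209) = 18.4059 km
10: √((0.0706·111.32)² + (-0.0161·93.9)²) = √(61.766899 + 2.285509) = 8.0033 km
11: √((-0.1736·111.32)² + (-0.0404·93.9)²) = √(373.461500 + 14.391097) = 19.6940 km
12: √((0.2045·111.32)² + (-0.2777·93.9)²) = √(518.242493 + 679.959341) = 34.6151 km
13: √((-0.1604·111.32)² + (0.2923·93.9)²) = √(318.827022 + 753.336162) = 32.7439 km
14: √((-0.1648·111.32)² + (0.1460·93.9)²) = √(336.558691 + 187.947648) = 22.9021 km
Sorted: 10 (8.0033 km) < 9 (18.4059 km) < 11 (19.6940 km) < 2 (21.4209 km) < 14 (22.9021 km) < …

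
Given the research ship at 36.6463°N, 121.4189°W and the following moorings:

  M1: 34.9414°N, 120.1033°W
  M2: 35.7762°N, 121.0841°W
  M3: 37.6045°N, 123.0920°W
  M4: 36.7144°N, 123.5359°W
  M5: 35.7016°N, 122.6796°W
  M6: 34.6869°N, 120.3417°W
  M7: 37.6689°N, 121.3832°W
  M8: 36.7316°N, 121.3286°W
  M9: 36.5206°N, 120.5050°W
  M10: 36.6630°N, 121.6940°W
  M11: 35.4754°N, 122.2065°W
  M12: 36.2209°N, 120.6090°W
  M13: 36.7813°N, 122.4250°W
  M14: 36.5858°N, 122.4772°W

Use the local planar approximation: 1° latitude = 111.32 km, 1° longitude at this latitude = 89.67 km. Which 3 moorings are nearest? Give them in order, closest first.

Distances from 36.6463°N, 121.4189°W:
M1: √((-1.7049·111.32)² + (1.3156·89.67)²) = √(36020.042164 + 13916.885981) = 223.4657 km
M2: √((-0.8701·111.32)² + (0.3348·89.67)²) = √(9381.768939 + 901.291423) = 101.4054 km
M3: √((0.9582·111.32)² + (-1.6731·89.67)²) = √(11377.811342 + 22508.063822) = 184.0812 km
M4: √((0.0681·111.32)² + (-2.1170·89.67)²) = √(57.469924 + 36035.956629) = 189.9827 km
M5: √((-0.9447·111.32)² + (-1.2607·89.67)²) = √(11059.467737 + 12779.617200) = 154.3991 km
M6: √((-1.9594·111.32)² + (1.0772·89.67)²) = √(47576.512386 + 9330.115693) = 238.5511 km
M7: √((1.0226·111.32)² + (0.0357·89.67)²) = √(12958.596647 + 10.247803) = 113.8808 km
M8: √((0.0853·111.32)² + (0.0903·89.67)²) = √(90.166343 + 65.564664) = 12.4792 km
M9: √((-0.1257·111.32)² + (0.9139·89.67)²) = √(195.801922 + 6715.706291) = 83.1355 km
M10: √((0.0167·111.32)² + (-0.2751·89.67)²) = √(3.456045 + 608.520930) = 24.7382 km
M11: √((-1.1709·111.32)² + (-0.7876·89.67)²) = √(16989.711621 + 4987.762371) = 148.2480 km
M12: √((-0.4254·111.32)² + (0.8099·89.67)²) = √(2242.546032 + 5274.206595) = 86.6992 km
M13: √((0.1350·111.32)² + (-1.0061·89.67)²) = √(225.846795 + 8139.104743) = 91.4601 km
M14: √((-0.0605·111.32)² + (-1.0583·89.67)²) = √(45.358339 + 9005.585043) = 95.1364 km
Sorted: M8 (12.4792 km) < M10 (24.7382 km) < M9 (83.1355 km) < M12 (86.6992 km) < M13 (91.4601 km) < …

M8, M10, M9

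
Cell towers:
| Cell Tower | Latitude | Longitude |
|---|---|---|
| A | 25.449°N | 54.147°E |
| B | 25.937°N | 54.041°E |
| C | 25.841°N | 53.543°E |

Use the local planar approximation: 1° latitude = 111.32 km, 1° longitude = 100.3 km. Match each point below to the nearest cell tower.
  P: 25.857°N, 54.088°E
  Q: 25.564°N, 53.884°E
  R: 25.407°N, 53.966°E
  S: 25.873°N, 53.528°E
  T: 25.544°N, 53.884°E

P at 25.857°N, 54.088°E:
  A: √((-0.408·111.32)² + (0.059·100.3)²) = √(2062.84559 + 35.01917) = 45.802 km
  B: √((0.080·111.32)² + (-0.047·100.3)²) = √(79.30971 + 22.22274) = 10.076 km
  C: √((-0.016·111.32)² + (-0.545·100.3)²) = √(3.17239 + 2988.09823) = 54.693 km
  → nearest: B (10.076 km)
Q at 25.564°N, 53.884°E:
  A: √((-0.115·111.32)² + (0.263·100.3)²) = √(163.88608 + 695.84637) = 29.321 km
  B: √((0.373·111.32)² + (0.157·100.3)²) = √(1724.10638 + 247.97116) = 44.408 km
  C: √((0.277·111.32)² + (-0.341·100.3)²) = √(950.83669 + 1169.79733) = 46.050 km
  → nearest: A (29.321 km)
R at 25.407°N, 53.966°E:
  A: √((0.042·111.32)² + (0.181·100.3)²) = √(21.85974 + 329.57861) = 18.747 km
  B: √((0.530·111.32)² + (0.075·100.3)²) = √(3480.95280 + 56.58801) = 59.477 km
  C: √((0.434·111.32)² + (-0.423·100.3)²) = √(2334.13437 + 1800.04184) = 64.298 km
  → nearest: A (18.747 km)
S at 25.873°N, 53.528°E:
  A: √((-0.424·111.32)² + (0.619·100.3)²) = √(2227.80979 + 3854.63414) = 77.990 km
  B: √((0.064·111.32)² + (0.513·100.3)²) = √(50.75822 + 2647.50383) = 51.945 km
  C: √((-0.032·111.32)² + (0.015·100.3)²) = √(12.68955 + 2.26352) = 3.867 km
  → nearest: C (3.867 km)
T at 25.544°N, 53.884°E:
  A: √((-0.095·111.32)² + (0.263·100.3)²) = √(111.83909 + 695.84637) = 28.420 km
  B: √((0.393·111.32)² + (0.157·100.3)²) = √(1913.95400 + 247.97116) = 46.497 km
  C: √((0.297·111.32)² + (-0.341·100.3)²) = √(1093.09849 + 1169.79733) = 47.570 km
  → nearest: A (28.420 km)

P→B; Q→A; R→A; S→C; T→A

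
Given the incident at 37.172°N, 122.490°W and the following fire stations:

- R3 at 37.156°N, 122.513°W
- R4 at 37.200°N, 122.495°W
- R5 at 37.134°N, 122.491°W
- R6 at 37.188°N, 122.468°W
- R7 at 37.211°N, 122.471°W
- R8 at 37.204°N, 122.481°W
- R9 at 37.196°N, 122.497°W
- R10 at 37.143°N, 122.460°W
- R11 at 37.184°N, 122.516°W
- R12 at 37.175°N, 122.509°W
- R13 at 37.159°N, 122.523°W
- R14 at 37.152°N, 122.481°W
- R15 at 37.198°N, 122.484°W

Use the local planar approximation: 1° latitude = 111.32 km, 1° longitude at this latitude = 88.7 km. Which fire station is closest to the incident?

R12

Distances from 37.172°N, 122.490°W:
R3: √((-0.016·111.32)² + (-0.023·88.7)²) = √(3.17239 + 4.16201) = 2.708 km
R4: √((0.028·111.32)² + (-0.005·88.7)²) = √(9.71544 + 0.19669) = 3.148 km
R5: √((-0.038·111.32)² + (-0.001·88.7)²) = √(17.89425 + 0.00787) = 4.231 km
R6: √((0.016·111.32)² + (0.022·88.7)²) = √(3.17239 + 3.80796) = 2.642 km
R7: √((0.039·111.32)² + (0.019·88.7)²) = √(18.84845 + 2.84024) = 4.657 km
R8: √((0.032·111.32)² + (0.009·88.7)²) = √(12.68955 + 0.63728) = 3.651 km
R9: √((0.024·111.32)² + (-0.007·88.7)²) = √(7.13787 + 0.38552) = 2.743 km
R10: √((-0.029·111.32)² + (0.030·88.7)²) = √(10.42179 + 7.08092) = 4.184 km
R11: √((0.012·111.32)² + (-0.026·88.7)²) = √(1.78447 + 5.31856) = 2.665 km
R12: √((0.003·111.32)² + (-0.019·88.7)²) = √(0.11153 + 2.84024) = 1.718 km
R13: √((-0.013·111.32)² + (-0.033·88.7)²) = √(2.09427 + 8.56791) = 3.265 km
R14: √((-0.020·111.32)² + (0.009·88.7)²) = √(4.95686 + 0.63728) = 2.365 km
R15: √((0.026·111.32)² + (0.006·88.7)²) = √(8.37709 + 0.28324) = 2.943 km
Minimum: R12 at 1.718 km.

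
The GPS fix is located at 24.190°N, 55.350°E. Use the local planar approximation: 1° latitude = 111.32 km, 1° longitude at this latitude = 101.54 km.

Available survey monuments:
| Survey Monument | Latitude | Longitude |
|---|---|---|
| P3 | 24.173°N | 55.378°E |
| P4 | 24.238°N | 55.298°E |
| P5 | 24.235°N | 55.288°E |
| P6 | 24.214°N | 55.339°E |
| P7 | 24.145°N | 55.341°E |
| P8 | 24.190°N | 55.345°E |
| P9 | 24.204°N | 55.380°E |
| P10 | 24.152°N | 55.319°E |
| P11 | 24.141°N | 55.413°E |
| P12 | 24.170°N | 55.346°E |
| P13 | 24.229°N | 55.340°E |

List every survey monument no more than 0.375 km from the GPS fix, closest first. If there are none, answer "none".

none

Distances from 24.190°N, 55.350°E:
P3: √((-0.017·111.32)² + (0.028·101.54)²) = √(3.58133 + 8.08333) = 3.415 km
P4: √((0.048·111.32)² + (-0.052·101.54)²) = √(28.55150 + 27.87924) = 7.512 km
P5: √((0.045·111.32)² + (-0.062·101.54)²) = √(25.09409 + 39.63307) = 8.045 km
P6: √((0.024·111.32)² + (-0.011·101.54)²) = √(7.13787 + 1.24755) = 2.896 km
P7: √((-0.045·111.32)² + (-0.009·101.54)²) = √(25.09409 + 0.83514) = 5.092 km
P8: √((0.000·111.32)² + (-0.005·101.54)²) = √(0.00000 + 0.25776) = 0.508 km
P9: √((0.014·111.32)² + (0.030·101.54)²) = √(2.42886 + 9.27933) = 3.422 km
P10: √((-0.038·111.32)² + (-0.031·101.54)²) = √(17.89425 + 9.90827) = 5.273 km
P11: √((-0.049·111.32)² + (0.063·101.54)²) = √(29.75353 + 40.92186) = 8.407 km
P12: √((-0.020·111.32)² + (-0.004·101.54)²) = √(4.95686 + 0.16497) = 2.263 km
P13: √((0.039·111.32)² + (-0.010·101.54)²) = √(18.84845 + 1.03104) = 4.459 km
Threshold 0.375 km: none within range.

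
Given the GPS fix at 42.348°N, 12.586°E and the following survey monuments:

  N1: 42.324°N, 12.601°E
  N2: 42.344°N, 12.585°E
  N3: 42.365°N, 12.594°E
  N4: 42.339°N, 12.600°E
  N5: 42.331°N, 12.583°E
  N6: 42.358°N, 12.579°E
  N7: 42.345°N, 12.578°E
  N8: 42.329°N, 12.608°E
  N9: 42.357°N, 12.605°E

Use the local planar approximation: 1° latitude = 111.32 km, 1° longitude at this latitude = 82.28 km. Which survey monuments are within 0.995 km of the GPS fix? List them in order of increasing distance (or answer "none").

Distances from 42.348°N, 12.586°E:
N1: √((-0.024·111.32)² + (0.015·82.28)²) = √(7.13787 + 1.52325) = 2.943 km
N2: √((-0.004·111.32)² + (-0.001·82.28)²) = √(0.19827 + 0.00677) = 0.453 km
N3: √((0.017·111.32)² + (0.008·82.28)²) = √(3.58133 + 0.43328) = 2.004 km
N4: √((-0.009·111.32)² + (0.014·82.28)²) = √(1.00376 + 1.32692) = 1.527 km
N5: √((-0.017·111.32)² + (-0.003·82.28)²) = √(3.58133 + 0.06093) = 1.908 km
N6: √((0.010·111.32)² + (-0.007·82.28)²) = √(1.23921 + 0.33173) = 1.253 km
N7: √((-0.003·111.32)² + (-0.008·82.28)²) = √(0.11153 + 0.43328) = 0.738 km
N8: √((-0.019·111.32)² + (0.022·82.28)²) = √(4.47356 + 3.27668) = 2.784 km
N9: √((0.009·111.32)² + (0.019·82.28)²) = √(1.00376 + 2.44397) = 1.857 km
Threshold 0.995 km: N2 (0.453 km), N7 (0.738 km) are within range.

N2, N7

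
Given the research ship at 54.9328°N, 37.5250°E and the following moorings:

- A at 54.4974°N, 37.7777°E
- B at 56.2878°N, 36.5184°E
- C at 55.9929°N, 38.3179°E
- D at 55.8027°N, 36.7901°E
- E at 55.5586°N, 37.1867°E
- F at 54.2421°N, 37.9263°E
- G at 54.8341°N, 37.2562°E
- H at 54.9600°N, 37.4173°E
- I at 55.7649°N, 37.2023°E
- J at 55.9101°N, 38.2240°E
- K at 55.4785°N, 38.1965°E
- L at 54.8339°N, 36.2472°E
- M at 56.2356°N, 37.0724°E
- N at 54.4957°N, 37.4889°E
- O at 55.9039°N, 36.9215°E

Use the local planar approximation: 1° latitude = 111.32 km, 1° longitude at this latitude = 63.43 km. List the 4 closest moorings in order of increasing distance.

Distances from 54.9328°N, 37.5250°E:
A: 51.0504 km
B: 163.7954 km
C: 128.2805 km
D: 107.4727 km
E: 72.8940 km
F: 80.9926 km
G: 20.2835 km
H: 7.4724 km
I: 94.8640 km
J: 117.4808 km
K: 74.1918 km
L: 81.7952 km
M: 147.8418 km
N: 48.7118 km
O: 114.6804 km
Sorted: H (7.4724 km) < G (20.2835 km) < N (48.7118 km) < A (51.0504 km) < E (72.8940 km) < K (74.1918 km) < …

H, G, N, A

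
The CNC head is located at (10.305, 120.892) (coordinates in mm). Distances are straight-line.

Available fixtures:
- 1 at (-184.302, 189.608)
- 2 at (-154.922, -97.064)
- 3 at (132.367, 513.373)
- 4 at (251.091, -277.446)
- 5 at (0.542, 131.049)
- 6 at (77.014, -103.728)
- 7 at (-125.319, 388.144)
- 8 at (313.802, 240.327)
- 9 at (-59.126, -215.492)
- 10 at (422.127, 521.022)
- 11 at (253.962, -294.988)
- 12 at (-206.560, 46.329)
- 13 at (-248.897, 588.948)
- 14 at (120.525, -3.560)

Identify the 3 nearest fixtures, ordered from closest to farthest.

Distances from (10.305, 120.892):
1: √((-194.607)² + (68.716)²) = √(37871.88445 + 4721.88866) = 206.383 mm
2: √((-165.227)² + (-217.956)²) = √(27299.96153 + 47504.81794) = 273.505 mm
3: √((122.062)² + (392.481)²) = √(14899.13184 + 154041.33536) = 411.024 mm
4: √((240.786)² + (-398.338)²) = √(57977.89780 + 158673.16224) = 465.458 mm
5: √((-9.763)² + (10.157)²) = √(95.31617 + 103.16465) = 14.088 mm
6: √((66.709)² + (-224.620)²) = √(4450.09068 + 50454.14440) = 234.317 mm
7: √((-135.624)² + (267.252)²) = √(18393.86938 + 71423.63150) = 299.696 mm
8: √((303.497)² + (119.435)²) = √(92110.42901 + 14264.71923) = 326.152 mm
9: √((-69.431)² + (-336.384)²) = √(4820.66376 + 113154.19546) = 343.475 mm
10: √((411.822)² + (400.130)²) = √(169597.35968 + 160104.01690) = 574.196 mm
11: √((243.657)² + (-415.880)²) = √(59368.73365 + 172956.17440) = 482.001 mm
12: √((-216.865)² + (-74.563)²) = √(47030.42823 + 5559.64097) = 229.325 mm
13: √((-259.202)² + (468.056)²) = √(67185.67680 + 219076.41914) = 535.035 mm
14: √((110.220)² + (-124.452)²) = √(12148.44840 + 15488.30030) = 166.243 mm
Sorted: 5 (14.088 mm) < 14 (166.243 mm) < 1 (206.383 mm) < 12 (229.325 mm) < 6 (234.317 mm) < …

5, 14, 1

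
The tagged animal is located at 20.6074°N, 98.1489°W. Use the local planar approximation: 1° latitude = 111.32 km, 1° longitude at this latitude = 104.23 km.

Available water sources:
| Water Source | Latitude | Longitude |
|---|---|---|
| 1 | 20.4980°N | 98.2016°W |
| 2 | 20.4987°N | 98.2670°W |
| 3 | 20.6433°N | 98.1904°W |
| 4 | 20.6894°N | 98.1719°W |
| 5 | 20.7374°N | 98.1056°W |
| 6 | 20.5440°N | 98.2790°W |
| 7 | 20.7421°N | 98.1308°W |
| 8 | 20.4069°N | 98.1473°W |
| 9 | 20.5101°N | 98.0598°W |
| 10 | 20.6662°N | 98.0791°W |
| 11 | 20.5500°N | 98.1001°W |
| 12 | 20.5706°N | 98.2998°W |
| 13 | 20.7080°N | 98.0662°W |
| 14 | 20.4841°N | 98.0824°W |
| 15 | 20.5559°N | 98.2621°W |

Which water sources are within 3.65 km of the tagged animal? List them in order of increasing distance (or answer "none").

none

Distances from 20.6074°N, 98.1489°W:
1: √((-0.1094·111.32)² + (-0.0527·104.23)²) = √(148.313621 + 30.172181) = 13.3599 km
2: √((-0.1087·111.32)² + (-0.1181·104.23)²) = √(146.421713 + 151.525341) = 17.2611 km
3: √((0.0359·111.32)² + (-0.0415·104.23)²) = √(15.971117 + 18.710340) = 5.8891 km
4: √((0.0820·111.32)² + (-0.0230·104.23)²) = √(83.324765 + 5.746999) = 9.4378 km
5: √((0.1300·111.32)² + (0.0433·104.23)²) = √(209.427207 + 20.368604) = 15.1590 km
6: √((-0.0634·111.32)² + (-0.1301·104.23)²) = √(49.810960 + 183.882360) = 15.2870 km
7: √((0.1347·111.32)² + (0.0181·104.23)²) = √(224.844147 + 3.559120) = 15.1130 km
8: √((-0.2005·111.32)² + (0.0016·104.23)²) = √(498.167223 + 0.027812) = 22.3203 km
9: √((-0.0973·111.32)² + (0.0891·104.23)²) = √(117.320006 + 86.246382) = 14.2677 km
10: √((0.0588·111.32)² + (0.0698·104.23)²) = √(42.845089 + 52.929321) = 9.7864 km
11: √((-0.0574·111.32)² + (0.0488·104.23)²) = √(40.829135 + 25.871709) = 8.1671 km
12: √((-0.0368·111.32)² + (-0.1509·104.23)²) = √(16.781935 + 247.379641) = 16.2530 km
13: √((0.1006·111.32)² + (0.0827·104.23)²) = √(125.412942 + 74.301314) = 14.1320 km
14: √((-0.1233·111.32)² + (0.0665·104.23)²) = √(188.396378 + 48.042850) = 15.3766 km
15: √((-0.0515·111.32)² + (-0.1132·104.23)²) = √(32.867060 + 139.212531) = 13.1179 km
Threshold 3.65 km: none within range.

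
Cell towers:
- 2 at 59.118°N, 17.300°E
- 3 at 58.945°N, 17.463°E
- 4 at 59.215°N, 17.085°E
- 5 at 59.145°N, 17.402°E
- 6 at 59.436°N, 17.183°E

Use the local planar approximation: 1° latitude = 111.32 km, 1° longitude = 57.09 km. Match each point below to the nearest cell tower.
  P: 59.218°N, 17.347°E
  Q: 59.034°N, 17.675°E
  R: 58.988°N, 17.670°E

P at 59.218°N, 17.347°E:
  2: 11.451 km
  3: 31.104 km
  4: 14.961 km
  5: 8.712 km
  6: 26.011 km
  → nearest: 5 (8.712 km)
Q at 59.034°N, 17.675°E:
  2: 23.362 km
  3: 15.641 km
  4: 39.250 km
  5: 19.890 km
  6: 52.835 km
  → nearest: 3 (15.641 km)
R at 58.988°N, 17.670°E:
  2: 25.605 km
  3: 12.750 km
  4: 41.880 km
  5: 23.228 km
  6: 57.098 km
  → nearest: 3 (12.750 km)

P→5; Q→3; R→3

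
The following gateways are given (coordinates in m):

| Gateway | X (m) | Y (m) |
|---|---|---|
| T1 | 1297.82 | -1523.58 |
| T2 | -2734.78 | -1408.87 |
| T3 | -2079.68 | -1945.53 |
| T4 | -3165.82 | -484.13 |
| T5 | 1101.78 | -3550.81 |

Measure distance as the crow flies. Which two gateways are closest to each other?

Pairwise distances:
T1–T2: √((-4032.60)² + (114.71)²) = √(16261862.7600 + 13158.3841) = 4034.23 m
T1–T3: √((-3377.50)² + (-421.95)²) = √(11407506.2500 + 178041.8025) = 3403.75 m
T1–T4: √((-4463.64)² + (1039.45)²) = √(19924082.0496 + 1080456.3025) = 4583.07 m
T1–T5: √((-196.04)² + (-2027.23)²) = √(38431.6816 + 4109661.4729) = 2036.69 m
T2–T3: √((655.10)² + (-536.66)²) = √(429156.0100 + 288003.9556) = 846.85 m
T2–T4: √((-431.04)² + (924.74)²) = √(185795.4816 + 855144.0676) = 1020.26 m
T2–T5: √((3836.56)² + (-2141.94)²) = √(14719192.6336 + 4587906.9636) = 4393.98 m
T3–T4: √((-1086.14)² + (1461.40)²) = √(1179700.0996 + 2135689.9600) = 1820.82 m
T3–T5: √((3181.46)² + (-1605.28)²) = √(10121687.7316 + 2576923.8784) = 3563.51 m
T4–T5: √((4267.60)² + (-3066.68)²) = √(18212409.7600 + 9404526.2224) = 5255.18 m
Closest pair: T2–T3 at 846.85 m.

T2 and T3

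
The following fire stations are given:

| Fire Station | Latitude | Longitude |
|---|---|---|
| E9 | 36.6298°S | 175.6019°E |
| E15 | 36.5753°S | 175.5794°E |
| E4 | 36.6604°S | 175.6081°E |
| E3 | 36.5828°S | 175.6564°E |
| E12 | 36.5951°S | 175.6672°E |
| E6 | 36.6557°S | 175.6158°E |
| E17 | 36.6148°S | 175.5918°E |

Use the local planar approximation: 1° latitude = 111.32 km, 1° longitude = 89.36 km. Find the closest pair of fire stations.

E4 and E6

Pairwise distances:
E9–E15: 6.3914 km
E9–E4: 3.4512 km
E9–E3: 7.1479 km
E9–E12: 6.9979 km
E9–E6: 3.1394 km
E9–E17: 1.8981 km
E15–E4: 9.8143 km
E15–E3: 6.9312 km
E15–E12: 8.1495 km
E15–E6: 9.5229 km
E15–E17: 4.5346 km
E4–E3: 9.6567 km
E4–E12: 8.9851 km
E4–E6: 0.8644 km
E4–E17: 5.2810 km
E3–E12: 1.6752 km
E3–E6: 8.8893 km
E3–E17: 6.7833 km
E12–E6: 8.1612 km
E12–E17: 7.0857 km
E6–E17: 5.0328 km
Closest pair: E4–E6 at 0.8644 km.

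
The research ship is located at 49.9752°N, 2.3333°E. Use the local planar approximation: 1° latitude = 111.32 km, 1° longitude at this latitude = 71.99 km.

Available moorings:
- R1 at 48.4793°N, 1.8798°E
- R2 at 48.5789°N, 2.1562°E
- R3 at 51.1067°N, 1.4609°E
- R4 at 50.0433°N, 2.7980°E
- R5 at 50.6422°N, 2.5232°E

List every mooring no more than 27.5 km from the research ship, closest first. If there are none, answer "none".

none

Distances from 49.9752°N, 2.3333°E:
R1: √((-1.4959·111.32)² + (-0.4535·71.99)²) = √(27730.105360 + 1065.856971) = 169.6937 km
R2: √((-1.3963·111.32)² + (-0.1771·71.99)²) = √(24160.386157 + 162.547940) = 155.9581 km
R3: √((1.1315·111.32)² + (-0.8724·71.99)²) = √(15865.563876 + 3944.351962) = 140.7477 km
R4: √((0.0681·111.32)² + (0.4647·71.99)²) = √(57.469924 + 1119.153590) = 34.3019 km
R5: √((0.6670·111.32)² + (0.1899·71.99)²) = √(5513.127840 + 186.893534) = 75.4985 km
Threshold 27.5 km: none within range.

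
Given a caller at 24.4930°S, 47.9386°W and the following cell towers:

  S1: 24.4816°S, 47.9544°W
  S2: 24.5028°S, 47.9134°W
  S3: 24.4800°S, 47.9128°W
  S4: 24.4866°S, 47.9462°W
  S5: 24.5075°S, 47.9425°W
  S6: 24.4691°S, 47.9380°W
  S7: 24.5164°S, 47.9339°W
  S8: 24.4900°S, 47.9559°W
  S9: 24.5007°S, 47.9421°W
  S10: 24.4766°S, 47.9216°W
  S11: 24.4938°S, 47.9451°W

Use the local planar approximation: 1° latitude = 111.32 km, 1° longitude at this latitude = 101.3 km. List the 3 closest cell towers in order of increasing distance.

Distances from 24.4930°S, 47.9386°W:
S1: √((0.0114·111.32)² + (-0.0158·101.3)²) = √(1.610483 + 2.561728) = 2.0426 km
S2: √((-0.0098·111.32)² + (0.0252·101.3)²) = √(1.190141 + 6.516584) = 2.7761 km
S3: √((0.0130·111.32)² + (0.0258·101.3)²) = √(2.094272 + 6.830591) = 2.9875 km
S4: √((0.0064·111.32)² + (-0.0076·101.3)²) = √(0.507582 + 0.592715) = 1.0490 km
S5: √((-0.0145·111.32)² + (-0.0039·101.3)²) = √(2.605448 + 0.156080) = 1.6618 km
S6: √((0.0239·111.32)² + (0.0006·101.3)²) = √(7.078516 + 0.003694) = 2.6612 km
S7: √((-0.0234·111.32)² + (0.0047·101.3)²) = √(6.785441 + 0.226681) = 2.6480 km
S8: √((0.0030·111.32)² + (-0.0173·101.3)²) = √(0.111529 + 3.071221) = 1.7840 km
S9: √((-0.0077·111.32)² + (-0.0035·101.3)²) = √(0.734730 + 0.125706) = 0.9276 km
S10: √((0.0164·111.32)² + (0.0170·101.3)²) = √(3.332991 + 2.965628) = 2.5097 km
S11: √((-0.0008·111.32)² + (-0.0065·101.3)²) = √(0.007931 + 0.433556) = 0.6644 km
Sorted: S11 (0.6644 km) < S9 (0.9276 km) < S4 (1.0490 km) < S5 (1.6618 km) < S8 (1.7840 km) < …

S11, S9, S4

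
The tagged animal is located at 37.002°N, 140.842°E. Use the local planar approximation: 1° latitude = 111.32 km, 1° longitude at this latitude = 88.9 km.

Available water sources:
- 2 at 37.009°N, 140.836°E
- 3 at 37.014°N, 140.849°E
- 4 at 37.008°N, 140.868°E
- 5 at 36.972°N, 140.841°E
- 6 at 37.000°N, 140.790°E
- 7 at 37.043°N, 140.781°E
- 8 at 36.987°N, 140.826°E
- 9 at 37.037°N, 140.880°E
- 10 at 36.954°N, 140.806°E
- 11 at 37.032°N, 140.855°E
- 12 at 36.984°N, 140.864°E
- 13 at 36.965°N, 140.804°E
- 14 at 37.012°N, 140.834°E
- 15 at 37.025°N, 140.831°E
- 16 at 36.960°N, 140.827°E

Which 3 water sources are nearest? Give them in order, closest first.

Distances from 37.002°N, 140.842°E:
2: √((0.007·111.32)² + (-0.006·88.9)²) = √(0.60721 + 0.28452) = 0.944 km
3: √((0.012·111.32)² + (0.007·88.9)²) = √(1.78447 + 0.38726) = 1.474 km
4: √((0.006·111.32)² + (0.026·88.9)²) = √(0.44612 + 5.34257) = 2.406 km
5: √((-0.030·111.32)² + (-0.001·88.9)²) = √(11.15293 + 0.00790) = 3.341 km
6: √((-0.002·111.32)² + (-0.052·88.9)²) = √(0.04957 + 21.37028) = 4.628 km
7: √((0.041·111.32)² + (-0.061·88.9)²) = √(20.83119 + 29.40784) = 7.088 km
8: √((-0.015·111.32)² + (-0.016·88.9)²) = √(2.78823 + 2.02322) = 2.194 km
9: √((0.035·111.32)² + (0.038·88.9)²) = √(15.18037 + 11.41224) = 5.157 km
10: √((-0.048·111.32)² + (-0.036·88.9)²) = √(28.55150 + 10.24256) = 6.228 km
11: √((0.030·111.32)² + (0.013·88.9)²) = √(11.15293 + 1.33564) = 3.534 km
12: √((-0.018·111.32)² + (0.022·88.9)²) = √(4.01505 + 3.82515) = 2.800 km
13: √((-0.037·111.32)² + (-0.038·88.9)²) = √(16.96484 + 11.41224) = 5.327 km
14: √((0.010·111.32)² + (-0.008·88.9)²) = √(1.23921 + 0.50581) = 1.321 km
15: √((0.023·111.32)² + (-0.011·88.9)²) = √(6.55544 + 0.95629) = 2.741 km
16: √((-0.042·111.32)² + (-0.015·88.9)²) = √(21.85974 + 1.77822) = 4.862 km
Sorted: 2 (0.944 km) < 14 (1.321 km) < 3 (1.474 km) < 8 (2.194 km) < 4 (2.406 km) < …

2, 14, 3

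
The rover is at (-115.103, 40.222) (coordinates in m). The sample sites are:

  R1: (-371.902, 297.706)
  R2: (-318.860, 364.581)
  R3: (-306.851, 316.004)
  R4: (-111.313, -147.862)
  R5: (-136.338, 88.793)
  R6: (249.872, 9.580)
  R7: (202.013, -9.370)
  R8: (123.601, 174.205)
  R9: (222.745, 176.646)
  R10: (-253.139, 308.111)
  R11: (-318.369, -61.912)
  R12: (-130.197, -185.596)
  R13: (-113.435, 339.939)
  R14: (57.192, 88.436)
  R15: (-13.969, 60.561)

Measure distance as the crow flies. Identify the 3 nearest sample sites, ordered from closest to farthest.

R5, R15, R14

Distances from (-115.103, 40.222):
R1: 363.653 m
R2: 383.048 m
R3: 335.891 m
R4: 188.122 m
R5: 53.010 m
R6: 366.259 m
R7: 320.970 m
R8: 273.735 m
R9: 364.353 m
R10: 301.361 m
R11: 227.483 m
R12: 226.322 m
R13: 299.722 m
R14: 178.914 m
R15: 103.159 m
Sorted: R5 (53.010 m) < R15 (103.159 m) < R14 (178.914 m) < R4 (188.122 m) < R12 (226.322 m) < …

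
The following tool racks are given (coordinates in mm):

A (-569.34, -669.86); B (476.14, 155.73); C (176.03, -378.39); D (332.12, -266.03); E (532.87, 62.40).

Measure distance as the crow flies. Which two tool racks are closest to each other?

Pairwise distances:
A–B: 1332.15 mm
A–C: 800.33 mm
A–D: 987.78 mm
A–E: 1323.28 mm
B–C: 612.66 mm
B–D: 445.67 mm
B–E: 109.22 mm
C–D: 192.32 mm
C–E: 567.12 mm
D–E: 384.92 mm
Closest pair: B–E at 109.22 mm.

B and E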